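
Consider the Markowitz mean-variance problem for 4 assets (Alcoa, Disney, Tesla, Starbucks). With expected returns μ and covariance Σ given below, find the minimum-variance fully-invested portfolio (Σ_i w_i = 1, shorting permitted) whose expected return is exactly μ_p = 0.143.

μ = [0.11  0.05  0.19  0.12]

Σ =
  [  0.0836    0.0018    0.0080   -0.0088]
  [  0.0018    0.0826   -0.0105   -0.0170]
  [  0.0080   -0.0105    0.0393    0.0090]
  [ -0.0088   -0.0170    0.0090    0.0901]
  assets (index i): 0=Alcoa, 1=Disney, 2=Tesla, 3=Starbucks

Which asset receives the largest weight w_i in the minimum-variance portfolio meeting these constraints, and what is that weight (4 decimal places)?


Tesla (0.5345)

x=Σ⁻¹μ = [0.9596  1.4392  4.7436  1.2233]
y=Σ⁻¹𝟙 = [10.5466  17.7326  25.0657  12.9708]
a=μᵀx=1.225604  b=𝟙ᵀx=8.365739  c=𝟙ᵀy=66.315733  D=ac−b²=11.291216
λ₁=(c·0.143−b)/D = (66.315733·0.143−8.365739)/11.291216 = 0.098963
λ₂=(a−b·0.143)/D = (1.225604−8.365739·0.143)/11.291216 = 0.002595
w* = 0.098963·x + 0.002595·y:
  w_0 = 0.098963·0.9596 + 0.002595·10.5466 = 0.1223  (Alcoa)
  w_1 = 0.098963·1.4392 + 0.002595·17.7326 = 0.1884  (Disney)
  w_2 = 0.098963·4.7436 + 0.002595·25.0657 = 0.5345  (Tesla)
  w_3 = 0.098963·1.2233 + 0.002595·12.9708 = 0.1547  (Starbucks)
Σw_i=1.0000  μᵀw=0.1430
σ²=wᵀΣw=λ₁·μ_p+λ₂ = 0.098963·0.143 + 0.002595 = 0.016747 ≈ 0.0167


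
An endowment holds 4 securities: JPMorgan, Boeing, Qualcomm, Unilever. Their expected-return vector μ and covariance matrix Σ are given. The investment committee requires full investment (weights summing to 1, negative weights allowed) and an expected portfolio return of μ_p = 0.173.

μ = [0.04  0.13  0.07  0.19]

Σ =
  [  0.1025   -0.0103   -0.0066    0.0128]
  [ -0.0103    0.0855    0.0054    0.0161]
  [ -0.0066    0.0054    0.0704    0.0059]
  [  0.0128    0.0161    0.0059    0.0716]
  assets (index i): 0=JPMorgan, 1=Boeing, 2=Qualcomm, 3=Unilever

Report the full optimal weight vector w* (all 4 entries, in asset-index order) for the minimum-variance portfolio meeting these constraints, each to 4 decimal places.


g=Σ⁻¹μ = [0.2577  1.0704  0.7431  2.3056]
h=Σ⁻¹𝟙 = [10.6198  10.4957  13.6759  8.5810]
a=μᵀg=0.639553  b=𝟙ᵀg=4.376932  c=𝟙ᵀh=43.372401  D=ac−b²=8.581424
λ₁=(c·0.173−b)/D = (43.372401·0.173−4.376932)/8.581424 = 0.364333
λ₂=(a−b·0.173)/D = (0.639553−4.376932·0.173)/8.581424 = -0.013711
w* = 0.364333·g + -0.013711·h:
  w_0 = 0.364333·0.2577 + -0.013711·10.6198 = -0.0517  (JPMorgan)
  w_1 = 0.364333·1.0704 + -0.013711·10.4957 = 0.2461  (Boeing)
  w_2 = 0.364333·0.7431 + -0.013711·13.6759 = 0.0832  (Qualcomm)
  w_3 = 0.364333·2.3056 + -0.013711·8.5810 = 0.7224  (Unilever)
Σw_i=1.0000  μᵀw=0.1730
σ²=wᵀΣw=λ₁·μ_p+λ₂ = 0.364333·0.173 + -0.013711 = 0.049319 ≈ 0.0493

-0.0517  0.2461  0.0832  0.7224


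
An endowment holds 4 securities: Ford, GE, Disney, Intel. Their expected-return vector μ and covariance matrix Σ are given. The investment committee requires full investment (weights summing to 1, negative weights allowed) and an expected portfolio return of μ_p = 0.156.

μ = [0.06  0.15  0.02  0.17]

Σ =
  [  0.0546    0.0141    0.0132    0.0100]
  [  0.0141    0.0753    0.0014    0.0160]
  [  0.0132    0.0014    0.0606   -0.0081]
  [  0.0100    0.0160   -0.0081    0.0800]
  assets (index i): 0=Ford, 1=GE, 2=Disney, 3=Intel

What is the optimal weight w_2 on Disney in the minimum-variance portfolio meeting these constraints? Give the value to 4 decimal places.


0.0354

g=Σ⁻¹μ = [0.2460  1.5472  0.4858  1.8340]
h=Σ⁻¹𝟙 = [10.2848  8.7189  15.5361  11.0436]
a=μᵀg=0.568342  b=𝟙ᵀg=4.113069  c=𝟙ᵀh=45.583475  D=ac−b²=8.989656
λ₁=(c·0.156−b)/D = (45.583475·0.156−4.113069)/8.989656 = 0.333489
λ₂=(a−b·0.156)/D = (0.568342−4.113069·0.156)/8.989656 = -0.008153
w* = 0.333489·g + -0.008153·h:
  w_0 = 0.333489·0.2460 + -0.008153·10.2848 = -0.0018  (Ford)
  w_1 = 0.333489·1.5472 + -0.008153·8.7189 = 0.4449  (GE)
  w_2 = 0.333489·0.4858 + -0.008153·15.5361 = 0.0354  (Disney)
  w_3 = 0.333489·1.8340 + -0.008153·11.0436 = 0.5216  (Intel)
Σw_i=1.0000  μᵀw=0.1560
σ²=wᵀΣw=λ₁·μ_p+λ₂ = 0.333489·0.156 + -0.008153 = 0.043871 ≈ 0.0439


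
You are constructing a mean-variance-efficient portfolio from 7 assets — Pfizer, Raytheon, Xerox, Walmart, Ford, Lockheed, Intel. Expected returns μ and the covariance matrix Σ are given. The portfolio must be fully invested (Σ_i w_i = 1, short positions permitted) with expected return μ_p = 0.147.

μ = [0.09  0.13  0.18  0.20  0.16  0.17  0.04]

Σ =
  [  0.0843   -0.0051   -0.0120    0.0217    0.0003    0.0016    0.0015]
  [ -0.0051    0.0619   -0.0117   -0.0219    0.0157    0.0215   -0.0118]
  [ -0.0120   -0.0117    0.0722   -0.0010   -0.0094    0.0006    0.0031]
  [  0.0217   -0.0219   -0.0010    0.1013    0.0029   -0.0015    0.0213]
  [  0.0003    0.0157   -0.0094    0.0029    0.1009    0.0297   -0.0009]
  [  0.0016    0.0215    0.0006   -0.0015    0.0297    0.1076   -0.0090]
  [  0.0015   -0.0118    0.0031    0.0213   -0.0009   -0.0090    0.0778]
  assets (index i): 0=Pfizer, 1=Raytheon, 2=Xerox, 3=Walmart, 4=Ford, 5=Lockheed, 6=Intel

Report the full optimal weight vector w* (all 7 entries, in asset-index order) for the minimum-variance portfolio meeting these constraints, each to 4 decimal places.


u=Σ⁻¹μ = [1.1057  3.2096  3.3610  2.3823  1.1402  0.6454  0.2813]
v=Σ⁻¹𝟙 = [13.4624  24.0394  20.4028  9.4399  6.8379  3.5355  13.3307]
a=μᵀu=1.901607  b=𝟙ᵀu=12.125546  c=𝟙ᵀv=91.048588  D=ac−b²=26.109758
λ₁=(c·0.147−b)/D = (91.048588·0.147−12.125546)/26.109758 = 0.048204
λ₂=(a−b·0.147)/D = (1.901607−12.125546·0.147)/26.109758 = 0.004563
w* = 0.048204·u + 0.004563·v:
  w_0 = 0.048204·1.1057 + 0.004563·13.4624 = 0.1147  (Pfizer)
  w_1 = 0.048204·3.2096 + 0.004563·24.0394 = 0.2644  (Raytheon)
  w_2 = 0.048204·3.3610 + 0.004563·20.4028 = 0.2551  (Xerox)
  w_3 = 0.048204·2.3823 + 0.004563·9.4399 = 0.1579  (Walmart)
  w_4 = 0.048204·1.1402 + 0.004563·6.8379 = 0.0862  (Ford)
  w_5 = 0.048204·0.6454 + 0.004563·3.5355 = 0.0472  (Lockheed)
  w_6 = 0.048204·0.2813 + 0.004563·13.3307 = 0.0744  (Intel)
Σw_i=1.0000  μᵀw=0.1470
σ²=wᵀΣw=λ₁·μ_p+λ₂ = 0.048204·0.147 + 0.004563 = 0.011649 ≈ 0.0116

0.1147  0.2644  0.2551  0.1579  0.0862  0.0472  0.0744


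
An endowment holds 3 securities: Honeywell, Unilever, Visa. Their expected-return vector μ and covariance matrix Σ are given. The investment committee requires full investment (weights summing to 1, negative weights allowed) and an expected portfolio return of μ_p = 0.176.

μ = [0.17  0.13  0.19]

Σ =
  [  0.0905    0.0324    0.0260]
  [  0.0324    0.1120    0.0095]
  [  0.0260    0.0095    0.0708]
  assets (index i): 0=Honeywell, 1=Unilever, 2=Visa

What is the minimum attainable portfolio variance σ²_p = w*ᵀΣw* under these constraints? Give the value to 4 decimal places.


p=Σ⁻¹μ = [0.9937  0.6844  2.2269]
q=Σ⁻¹𝟙 = [5.5406  6.3728  11.2345]
a=μᵀp=0.681000  b=𝟙ᵀp=3.904924  c=𝟙ᵀq=23.147923  D=ac−b²=0.515300
λ₁=(c·0.176−b)/D = (23.147923·0.176−3.904924)/0.515300 = 0.328179
λ₂=(a−b·0.176)/D = (0.681000−3.904924·0.176)/0.515300 = -0.012162
w* = 0.328179·p + -0.012162·q:
  w_0 = 0.328179·0.9937 + -0.012162·5.5406 = 0.2587  (Honeywell)
  w_1 = 0.328179·0.6844 + -0.012162·6.3728 = 0.1471  (Unilever)
  w_2 = 0.328179·2.2269 + -0.012162·11.2345 = 0.5942  (Visa)
Σw_i=1.0000  μᵀw=0.1760
σ²=wᵀΣw=λ₁·μ_p+λ₂ = 0.328179·0.176 + -0.012162 = 0.045598 ≈ 0.0456

0.0456


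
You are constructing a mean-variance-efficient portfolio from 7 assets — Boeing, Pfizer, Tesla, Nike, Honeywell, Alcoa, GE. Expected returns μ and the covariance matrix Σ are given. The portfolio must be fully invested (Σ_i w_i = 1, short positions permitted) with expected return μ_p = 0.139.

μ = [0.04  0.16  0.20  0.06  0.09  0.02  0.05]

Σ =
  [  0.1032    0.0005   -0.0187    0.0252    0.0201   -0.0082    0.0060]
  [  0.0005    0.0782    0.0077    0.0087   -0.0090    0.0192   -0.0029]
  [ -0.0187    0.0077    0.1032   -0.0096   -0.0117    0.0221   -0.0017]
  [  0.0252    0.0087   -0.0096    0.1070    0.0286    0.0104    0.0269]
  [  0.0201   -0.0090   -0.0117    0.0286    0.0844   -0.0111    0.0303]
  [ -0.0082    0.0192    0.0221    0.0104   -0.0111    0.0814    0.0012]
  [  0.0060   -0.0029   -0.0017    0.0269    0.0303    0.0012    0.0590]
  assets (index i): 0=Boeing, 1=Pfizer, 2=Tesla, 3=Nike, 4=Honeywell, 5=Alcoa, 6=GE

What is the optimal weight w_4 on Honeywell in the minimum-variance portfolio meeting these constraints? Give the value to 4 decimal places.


0.1967

g=Σ⁻¹μ = [0.4206  2.1304  2.1547  0.1390  1.2614  -0.6492  0.2735]
h=Σ⁻¹𝟙 = [9.5260  10.9025  9.9815  0.9699  8.7708  8.8630  11.6771]
a=μᵀg=0.911191  b=𝟙ᵀg=5.730425  c=𝟙ᵀh=60.690838  D=ac−b²=22.463205
λ₁=(c·0.139−b)/D = (60.690838·0.139−5.730425)/22.463205 = 0.120446
λ₂=(a−b·0.139)/D = (0.911191−5.730425·0.139)/22.463205 = 0.005104
w* = 0.120446·g + 0.005104·h:
  w_0 = 0.120446·0.4206 + 0.005104·9.5260 = 0.0993  (Boeing)
  w_1 = 0.120446·2.1304 + 0.005104·10.9025 = 0.3123  (Pfizer)
  w_2 = 0.120446·2.1547 + 0.005104·9.9815 = 0.3105  (Tesla)
  w_3 = 0.120446·0.1390 + 0.005104·0.9699 = 0.0217  (Nike)
  w_4 = 0.120446·1.2614 + 0.005104·8.7708 = 0.1967  (Honeywell)
  w_5 = 0.120446·-0.6492 + 0.005104·8.8630 = -0.0330  (Alcoa)
  w_6 = 0.120446·0.2735 + 0.005104·11.6771 = 0.0926  (GE)
Σw_i=1.0000  μᵀw=0.1390
σ²=wᵀΣw=λ₁·μ_p+λ₂ = 0.120446·0.139 + 0.005104 = 0.021846 ≈ 0.0218


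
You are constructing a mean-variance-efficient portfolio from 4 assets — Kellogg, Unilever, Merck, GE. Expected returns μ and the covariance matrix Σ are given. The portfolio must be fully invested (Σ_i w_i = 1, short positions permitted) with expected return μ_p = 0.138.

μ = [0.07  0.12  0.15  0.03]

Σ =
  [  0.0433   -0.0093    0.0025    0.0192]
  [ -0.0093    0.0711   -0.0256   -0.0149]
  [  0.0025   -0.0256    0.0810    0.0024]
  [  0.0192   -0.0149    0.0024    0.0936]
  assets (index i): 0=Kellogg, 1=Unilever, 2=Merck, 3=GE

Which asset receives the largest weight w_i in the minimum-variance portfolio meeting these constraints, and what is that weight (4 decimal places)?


Merck (0.5124)

u=Σ⁻¹μ = [1.9579  2.9944  2.7281  0.3256]
v=Σ⁻¹𝟙 = [23.3471  26.1855  19.6177  9.5600]
a=μᵀu=0.915367  b=𝟙ᵀu=8.006009  c=𝟙ᵀv=78.710262  D=ac−b²=7.952583
λ₁=(c·0.138−b)/D = (78.710262·0.138−8.006009)/7.952583 = 0.359130
λ₂=(a−b·0.138)/D = (0.915367−8.006009·0.138)/7.952583 = -0.023824
w* = 0.359130·u + -0.023824·v:
  w_0 = 0.359130·1.9579 + -0.023824·23.3471 = 0.1469  (Kellogg)
  w_1 = 0.359130·2.9944 + -0.023824·26.1855 = 0.4515  (Unilever)
  w_2 = 0.359130·2.7281 + -0.023824·19.6177 = 0.5124  (Merck)
  w_3 = 0.359130·0.3256 + -0.023824·9.5600 = -0.1108  (GE)
Σw_i=1.0000  μᵀw=0.1380
σ²=wᵀΣw=λ₁·μ_p+λ₂ = 0.359130·0.138 + -0.023824 = 0.025736 ≈ 0.0257


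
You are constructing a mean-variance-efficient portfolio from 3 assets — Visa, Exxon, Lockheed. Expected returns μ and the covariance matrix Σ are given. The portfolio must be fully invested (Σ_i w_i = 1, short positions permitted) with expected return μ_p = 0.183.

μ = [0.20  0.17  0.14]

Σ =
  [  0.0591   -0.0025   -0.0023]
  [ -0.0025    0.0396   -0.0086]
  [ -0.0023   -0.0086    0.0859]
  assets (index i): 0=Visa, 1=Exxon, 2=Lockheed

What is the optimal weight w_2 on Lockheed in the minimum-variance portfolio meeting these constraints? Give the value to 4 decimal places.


p=Σ⁻¹μ = [3.6828  5.0097  2.2300]
q=Σ⁻¹𝟙 = [18.7661  29.7208  15.1194]
a=μᵀp=1.900406  b=𝟙ᵀp=10.922474  c=𝟙ᵀq=63.606322  D=ac−b²=1.577362
λ₁=(c·0.183−b)/D = (63.606322·0.183−10.922474)/1.577362 = 0.454862
λ₂=(a−b·0.183)/D = (1.900406−10.922474·0.183)/1.577362 = -0.062387
w* = 0.454862·p + -0.062387·q:
  w_0 = 0.454862·3.6828 + -0.062387·18.7661 = 0.5044  (Visa)
  w_1 = 0.454862·5.0097 + -0.062387·29.7208 = 0.4245  (Exxon)
  w_2 = 0.454862·2.2300 + -0.062387·15.1194 = 0.0711  (Lockheed)
Σw_i=1.0000  μᵀw=0.1830
σ²=wᵀΣw=λ₁·μ_p+λ₂ = 0.454862·0.183 + -0.062387 = 0.020853 ≈ 0.0209

0.0711


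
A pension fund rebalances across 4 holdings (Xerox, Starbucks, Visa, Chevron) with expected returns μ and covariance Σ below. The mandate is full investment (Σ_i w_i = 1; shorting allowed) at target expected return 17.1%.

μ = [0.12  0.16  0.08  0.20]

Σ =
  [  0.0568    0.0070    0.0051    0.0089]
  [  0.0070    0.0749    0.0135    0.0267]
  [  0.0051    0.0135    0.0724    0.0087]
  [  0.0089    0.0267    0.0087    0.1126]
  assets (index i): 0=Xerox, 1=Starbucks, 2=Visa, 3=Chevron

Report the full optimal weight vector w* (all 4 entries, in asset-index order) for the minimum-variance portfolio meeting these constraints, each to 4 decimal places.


0.2902  0.3782  -0.0779  0.4094

x=Σ⁻¹μ = [1.6883  1.4266  0.5686  1.2606]
y=Σ⁻¹𝟙 = [14.8585  8.2935  10.6280  4.9188]
a=μᵀx=0.728442  b=𝟙ᵀx=4.943983  c=𝟙ᵀy=38.698814  D=ac−b²=3.746877
λ₁=(c·0.171−b)/D = (38.698814·0.171−4.943983)/3.746877 = 0.446643
λ₂=(a−b·0.171)/D = (0.728442−4.943983·0.171)/3.746877 = -0.031220
w* = 0.446643·x + -0.031220·y:
  w_0 = 0.446643·1.6883 + -0.031220·14.8585 = 0.2902  (Xerox)
  w_1 = 0.446643·1.4266 + -0.031220·8.2935 = 0.3782  (Starbucks)
  w_2 = 0.446643·0.5686 + -0.031220·10.6280 = -0.0779  (Visa)
  w_3 = 0.446643·1.2606 + -0.031220·4.9188 = 0.4094  (Chevron)
Σw_i=1.0000  μᵀw=0.1710
σ²=wᵀΣw=λ₁·μ_p+λ₂ = 0.446643·0.171 + -0.031220 = 0.045155 ≈ 0.0452


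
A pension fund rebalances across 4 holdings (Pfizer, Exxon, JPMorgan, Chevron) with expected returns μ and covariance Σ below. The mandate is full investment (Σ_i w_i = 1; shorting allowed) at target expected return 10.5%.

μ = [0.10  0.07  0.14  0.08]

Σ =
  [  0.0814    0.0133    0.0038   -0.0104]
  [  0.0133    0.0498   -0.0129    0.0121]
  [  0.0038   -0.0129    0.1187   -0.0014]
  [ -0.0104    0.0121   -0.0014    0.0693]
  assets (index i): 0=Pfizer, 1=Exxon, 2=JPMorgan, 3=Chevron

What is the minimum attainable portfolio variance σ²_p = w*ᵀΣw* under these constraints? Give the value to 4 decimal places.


0.0251

p=Σ⁻¹μ = [1.1259  1.1586  1.2828  1.1470]
q=Σ⁻¹𝟙 = [10.8220  16.5409  10.0334  13.3687]
a=μᵀp=0.465042  b=𝟙ᵀp=4.714245  c=𝟙ᵀq=50.765086  D=ac−b²=1.383767
λ₁=(c·0.105−b)/D = (50.765086·0.105−4.714245)/1.383767 = 0.445226
λ₂=(a−b·0.105)/D = (0.465042−4.714245·0.105)/1.383767 = -0.021647
w* = 0.445226·p + -0.021647·q:
  w_0 = 0.445226·1.1259 + -0.021647·10.8220 = 0.2670  (Pfizer)
  w_1 = 0.445226·1.1586 + -0.021647·16.5409 = 0.1578  (Exxon)
  w_2 = 0.445226·1.2828 + -0.021647·10.0334 = 0.3540  (JPMorgan)
  w_3 = 0.445226·1.1470 + -0.021647·13.3687 = 0.2213  (Chevron)
Σw_i=1.0000  μᵀw=0.1050
σ²=wᵀΣw=λ₁·μ_p+λ₂ = 0.445226·0.105 + -0.021647 = 0.025102 ≈ 0.0251


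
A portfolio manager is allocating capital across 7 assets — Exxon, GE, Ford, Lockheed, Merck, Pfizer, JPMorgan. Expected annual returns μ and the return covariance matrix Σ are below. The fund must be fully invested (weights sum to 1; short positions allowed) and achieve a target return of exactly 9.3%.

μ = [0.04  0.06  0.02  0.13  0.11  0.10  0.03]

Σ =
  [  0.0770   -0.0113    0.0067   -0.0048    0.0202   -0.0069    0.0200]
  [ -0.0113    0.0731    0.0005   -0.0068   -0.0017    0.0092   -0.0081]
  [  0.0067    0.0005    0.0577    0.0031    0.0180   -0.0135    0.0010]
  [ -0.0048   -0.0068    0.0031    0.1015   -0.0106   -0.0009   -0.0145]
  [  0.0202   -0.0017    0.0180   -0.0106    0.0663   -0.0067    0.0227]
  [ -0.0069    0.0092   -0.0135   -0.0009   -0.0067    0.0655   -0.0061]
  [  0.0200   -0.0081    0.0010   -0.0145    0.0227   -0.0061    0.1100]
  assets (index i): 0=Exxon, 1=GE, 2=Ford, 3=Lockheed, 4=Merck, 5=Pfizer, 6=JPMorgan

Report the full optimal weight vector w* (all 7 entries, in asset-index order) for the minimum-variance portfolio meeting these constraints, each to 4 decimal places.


0.0688  0.1395  0.0413  0.2183  0.2460  0.2432  0.0429

u=Σ⁻¹μ = [0.3425  0.8764  -0.0035  1.5989  1.9423  1.6762  0.1779]
v=Σ⁻¹𝟙 = [11.8332  15.3372  16.9913  13.2519  8.2727  19.7325  9.0482]
a=μᵀu=0.660688  b=𝟙ᵀu=6.610830  c=𝟙ᵀv=94.467079  D=ac−b²=18.710175
λ₁=(c·0.093−b)/D = (94.467079·0.093−6.610830)/18.710175 = 0.116226
λ₂=(a−b·0.093)/D = (0.660688−6.610830·0.093)/18.710175 = 0.002452
w* = 0.116226·u + 0.002452·v:
  w_0 = 0.116226·0.3425 + 0.002452·11.8332 = 0.0688  (Exxon)
  w_1 = 0.116226·0.8764 + 0.002452·15.3372 = 0.1395  (GE)
  w_2 = 0.116226·-0.0035 + 0.002452·16.9913 = 0.0413  (Ford)
  w_3 = 0.116226·1.5989 + 0.002452·13.2519 = 0.2183  (Lockheed)
  w_4 = 0.116226·1.9423 + 0.002452·8.2727 = 0.2460  (Merck)
  w_5 = 0.116226·1.6762 + 0.002452·19.7325 = 0.2432  (Pfizer)
  w_6 = 0.116226·0.1779 + 0.002452·9.0482 = 0.0429  (JPMorgan)
Σw_i=1.0000  μᵀw=0.0930
σ²=wᵀΣw=λ₁·μ_p+λ₂ = 0.116226·0.093 + 0.002452 = 0.013261 ≈ 0.0133


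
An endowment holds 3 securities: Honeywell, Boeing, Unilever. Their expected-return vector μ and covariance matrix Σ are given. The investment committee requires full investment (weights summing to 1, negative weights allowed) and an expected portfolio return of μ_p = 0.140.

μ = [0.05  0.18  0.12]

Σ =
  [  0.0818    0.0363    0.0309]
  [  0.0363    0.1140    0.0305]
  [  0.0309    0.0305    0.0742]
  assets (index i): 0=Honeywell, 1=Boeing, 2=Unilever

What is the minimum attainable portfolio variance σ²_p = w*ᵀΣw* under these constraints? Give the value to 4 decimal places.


p=Σ⁻¹μ = [-0.4786  1.3992  1.2414]
q=Σ⁻¹𝟙 = [7.0390  4.1674  8.8327]
a=μᵀp=0.376898  b=𝟙ᵀp=2.162013  c=𝟙ᵀq=20.039159  D=ac−b²=2.878424
λ₁=(c·0.140−b)/D = (20.039159·0.140−2.162013)/2.878424 = 0.223549
λ₂=(a−b·0.140)/D = (0.376898−2.162013·0.140)/2.878424 = 0.025784
w* = 0.223549·p + 0.025784·q:
  w_0 = 0.223549·-0.4786 + 0.025784·7.0390 = 0.0745  (Honeywell)
  w_1 = 0.223549·1.3992 + 0.025784·4.1674 = 0.4202  (Boeing)
  w_2 = 0.223549·1.2414 + 0.025784·8.8327 = 0.5053  (Unilever)
Σw_i=1.0000  μᵀw=0.1400
σ²=wᵀΣw=λ₁·μ_p+λ₂ = 0.223549·0.140 + 0.025784 = 0.057081 ≈ 0.0571

0.0571


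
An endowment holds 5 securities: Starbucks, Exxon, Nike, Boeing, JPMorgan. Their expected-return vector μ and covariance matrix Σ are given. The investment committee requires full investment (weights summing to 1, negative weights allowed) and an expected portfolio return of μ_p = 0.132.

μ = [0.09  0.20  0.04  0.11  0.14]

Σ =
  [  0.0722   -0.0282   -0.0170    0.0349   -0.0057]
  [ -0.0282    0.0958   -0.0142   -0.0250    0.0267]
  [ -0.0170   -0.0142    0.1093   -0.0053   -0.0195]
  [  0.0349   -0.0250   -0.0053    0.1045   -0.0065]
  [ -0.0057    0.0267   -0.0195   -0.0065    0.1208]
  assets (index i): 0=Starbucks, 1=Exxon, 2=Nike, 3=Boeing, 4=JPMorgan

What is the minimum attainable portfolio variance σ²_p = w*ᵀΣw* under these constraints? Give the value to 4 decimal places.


x=Σ⁻¹μ = [2.2445  2.9971  1.3161  1.1413  0.8763]
y=Σ⁻¹𝟙 = [22.0696  19.2893  16.9535  8.1854  8.2332]
a=μᵀx=1.102289  b=𝟙ᵀx=8.575301  c=𝟙ᵀy=74.731008  D=ac−b²=8.839420
λ₁=(c·0.132−b)/D = (74.731008·0.132−8.575301)/8.839420 = 0.145846
λ₂=(a−b·0.132)/D = (1.102289−8.575301·0.132)/8.839420 = -0.003354
w* = 0.145846·x + -0.003354·y:
  w_0 = 0.145846·2.2445 + -0.003354·22.0696 = 0.2533  (Starbucks)
  w_1 = 0.145846·2.9971 + -0.003354·19.2893 = 0.3724  (Exxon)
  w_2 = 0.145846·1.3161 + -0.003354·16.9535 = 0.1351  (Nike)
  w_3 = 0.145846·1.1413 + -0.003354·8.1854 = 0.1390  (Boeing)
  w_4 = 0.145846·0.8763 + -0.003354·8.2332 = 0.1002  (JPMorgan)
Σw_i=1.0000  μᵀw=0.1320
σ²=wᵀΣw=λ₁·μ_p+λ₂ = 0.145846·0.132 + -0.003354 = 0.015897 ≈ 0.0159

0.0159


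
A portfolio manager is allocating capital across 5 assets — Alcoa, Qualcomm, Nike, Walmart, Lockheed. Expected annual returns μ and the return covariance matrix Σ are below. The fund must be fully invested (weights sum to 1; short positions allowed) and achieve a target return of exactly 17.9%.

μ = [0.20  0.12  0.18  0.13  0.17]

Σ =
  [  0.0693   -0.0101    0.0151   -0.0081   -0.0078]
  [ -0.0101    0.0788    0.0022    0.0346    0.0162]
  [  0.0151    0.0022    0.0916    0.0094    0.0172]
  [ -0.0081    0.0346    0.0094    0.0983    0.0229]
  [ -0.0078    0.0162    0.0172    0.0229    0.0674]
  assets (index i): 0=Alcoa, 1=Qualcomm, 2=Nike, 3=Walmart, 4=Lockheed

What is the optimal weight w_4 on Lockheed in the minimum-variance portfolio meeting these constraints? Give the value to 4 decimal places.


0.3062

u=Σ⁻¹μ = [3.1646  1.2101  0.9503  0.5623  2.1641]
v=Σ⁻¹𝟙 = [16.5965  10.2393  5.3196  4.7929  11.3104]
a=μᵀu=1.390177  b=𝟙ᵀu=8.051381  c=𝟙ᵀv=48.258659  D=ac−b²=2.263367
λ₁=(c·0.179−b)/D = (48.258659·0.179−8.051381)/2.263367 = 0.259312
λ₂=(a−b·0.179)/D = (1.390177−8.051381·0.179)/2.263367 = -0.022542
w* = 0.259312·u + -0.022542·v:
  w_0 = 0.259312·3.1646 + -0.022542·16.5965 = 0.4465  (Alcoa)
  w_1 = 0.259312·1.2101 + -0.022542·10.2393 = 0.0830  (Qualcomm)
  w_2 = 0.259312·0.9503 + -0.022542·5.3196 = 0.1265  (Nike)
  w_3 = 0.259312·0.5623 + -0.022542·4.7929 = 0.0378  (Walmart)
  w_4 = 0.259312·2.1641 + -0.022542·11.3104 = 0.3062  (Lockheed)
Σw_i=1.0000  μᵀw=0.1790
σ²=wᵀΣw=λ₁·μ_p+λ₂ = 0.259312·0.179 + -0.022542 = 0.023875 ≈ 0.0239


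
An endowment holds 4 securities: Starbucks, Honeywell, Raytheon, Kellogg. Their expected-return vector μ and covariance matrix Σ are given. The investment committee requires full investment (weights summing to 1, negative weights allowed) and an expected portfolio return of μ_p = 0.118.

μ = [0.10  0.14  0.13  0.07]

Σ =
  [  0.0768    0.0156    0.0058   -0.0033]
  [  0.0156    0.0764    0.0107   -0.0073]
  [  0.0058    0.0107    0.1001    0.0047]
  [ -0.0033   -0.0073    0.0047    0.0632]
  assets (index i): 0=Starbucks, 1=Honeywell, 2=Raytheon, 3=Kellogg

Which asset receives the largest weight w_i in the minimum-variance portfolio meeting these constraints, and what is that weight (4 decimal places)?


x=Σ⁻¹μ = [0.9516  1.6178  1.0110  1.2690]
y=Σ⁻¹𝟙 = [10.8728  11.4836  7.3262  17.1721]
a=μᵀx=0.541919  b=𝟙ᵀx=4.849446  c=𝟙ᵀy=46.854770  D=ac−b²=1.874368
λ₁=(c·0.118−b)/D = (46.854770·0.118−4.849446)/1.874368 = 0.362478
λ₂=(a−b·0.118)/D = (0.541919−4.849446·0.118)/1.874368 = -0.016174
w* = 0.362478·x + -0.016174·y:
  w_0 = 0.362478·0.9516 + -0.016174·10.8728 = 0.1691  (Starbucks)
  w_1 = 0.362478·1.6178 + -0.016174·11.4836 = 0.4007  (Honeywell)
  w_2 = 0.362478·1.0110 + -0.016174·7.3262 = 0.2480  (Raytheon)
  w_3 = 0.362478·1.2690 + -0.016174·17.1721 = 0.1822  (Kellogg)
Σw_i=1.0000  μᵀw=0.1180
σ²=wᵀΣw=λ₁·μ_p+λ₂ = 0.362478·0.118 + -0.016174 = 0.026599 ≈ 0.0266

Honeywell (0.4007)


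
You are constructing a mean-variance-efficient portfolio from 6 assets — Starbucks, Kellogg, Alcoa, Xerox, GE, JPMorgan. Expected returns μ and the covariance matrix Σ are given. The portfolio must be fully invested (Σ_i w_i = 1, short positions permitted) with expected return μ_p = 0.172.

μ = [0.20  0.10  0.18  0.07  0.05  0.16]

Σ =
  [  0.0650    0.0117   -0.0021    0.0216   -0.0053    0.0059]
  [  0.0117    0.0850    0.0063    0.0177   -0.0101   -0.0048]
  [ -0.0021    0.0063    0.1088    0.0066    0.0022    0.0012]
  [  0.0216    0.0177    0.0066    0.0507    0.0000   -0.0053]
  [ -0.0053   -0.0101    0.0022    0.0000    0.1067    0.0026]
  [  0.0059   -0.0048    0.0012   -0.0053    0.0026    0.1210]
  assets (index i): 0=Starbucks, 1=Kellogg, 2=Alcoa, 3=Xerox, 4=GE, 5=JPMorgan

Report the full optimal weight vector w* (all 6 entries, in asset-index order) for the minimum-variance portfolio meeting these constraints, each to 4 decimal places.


0.4490  0.1170  0.2431  -0.0604  0.0840  0.1674

x=Σ⁻¹μ = [3.0231  0.8402  1.6563  -0.2944  0.6358  1.1653]
y=Σ⁻¹𝟙 = [10.0681  8.9697  7.8269  12.1583  10.3561  8.3618]
a=μᵀx=1.184390  b=𝟙ᵀx=7.026203  c=𝟙ᵀy=57.740873  D=ac−b²=19.020195
λ₁=(c·0.172−b)/D = (57.740873·0.172−7.026203)/19.020195 = 0.152744
λ₂=(a−b·0.172)/D = (1.184390−7.026203·0.172)/19.020195 = -0.001268
w* = 0.152744·x + -0.001268·y:
  w_0 = 0.152744·3.0231 + -0.001268·10.0681 = 0.4490  (Starbucks)
  w_1 = 0.152744·0.8402 + -0.001268·8.9697 = 0.1170  (Kellogg)
  w_2 = 0.152744·1.6563 + -0.001268·7.8269 = 0.2431  (Alcoa)
  w_3 = 0.152744·-0.2944 + -0.001268·12.1583 = -0.0604  (Xerox)
  w_4 = 0.152744·0.6358 + -0.001268·10.3561 = 0.0840  (GE)
  w_5 = 0.152744·1.1653 + -0.001268·8.3618 = 0.1674  (JPMorgan)
Σw_i=1.0000  μᵀw=0.1720
σ²=wᵀΣw=λ₁·μ_p+λ₂ = 0.152744·0.172 + -0.001268 = 0.025004 ≈ 0.0250


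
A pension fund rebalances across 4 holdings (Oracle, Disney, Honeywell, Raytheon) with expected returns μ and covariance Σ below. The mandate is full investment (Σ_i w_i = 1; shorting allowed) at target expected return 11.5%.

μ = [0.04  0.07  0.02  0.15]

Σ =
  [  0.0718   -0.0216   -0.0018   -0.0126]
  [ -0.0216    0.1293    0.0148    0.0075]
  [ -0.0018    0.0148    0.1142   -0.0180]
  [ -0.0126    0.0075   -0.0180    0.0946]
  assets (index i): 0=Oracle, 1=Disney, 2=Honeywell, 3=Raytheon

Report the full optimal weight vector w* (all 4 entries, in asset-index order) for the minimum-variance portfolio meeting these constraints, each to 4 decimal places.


0.1942  0.1338  0.0225  0.6494

u=Σ⁻¹μ = [1.0462  0.5692  0.3945  1.7549]
v=Σ⁻¹𝟙 = [19.4066  8.9784  10.1651  14.3780]
a=μᵀu=0.352816  b=𝟙ᵀu=3.764749  c=𝟙ᵀv=52.928049  D=ac−b²=4.500503
λ₁=(c·0.115−b)/D = (52.928049·0.115−3.764749)/4.500503 = 0.515937
λ₂=(a−b·0.115)/D = (0.352816−3.764749·0.115)/4.500503 = -0.017805
w* = 0.515937·u + -0.017805·v:
  w_0 = 0.515937·1.0462 + -0.017805·19.4066 = 0.1942  (Oracle)
  w_1 = 0.515937·0.5692 + -0.017805·8.9784 = 0.1338  (Disney)
  w_2 = 0.515937·0.3945 + -0.017805·10.1651 = 0.0225  (Honeywell)
  w_3 = 0.515937·1.7549 + -0.017805·14.3780 = 0.6494  (Raytheon)
Σw_i=1.0000  μᵀw=0.1150
σ²=wᵀΣw=λ₁·μ_p+λ₂ = 0.515937·0.115 + -0.017805 = 0.041528 ≈ 0.0415


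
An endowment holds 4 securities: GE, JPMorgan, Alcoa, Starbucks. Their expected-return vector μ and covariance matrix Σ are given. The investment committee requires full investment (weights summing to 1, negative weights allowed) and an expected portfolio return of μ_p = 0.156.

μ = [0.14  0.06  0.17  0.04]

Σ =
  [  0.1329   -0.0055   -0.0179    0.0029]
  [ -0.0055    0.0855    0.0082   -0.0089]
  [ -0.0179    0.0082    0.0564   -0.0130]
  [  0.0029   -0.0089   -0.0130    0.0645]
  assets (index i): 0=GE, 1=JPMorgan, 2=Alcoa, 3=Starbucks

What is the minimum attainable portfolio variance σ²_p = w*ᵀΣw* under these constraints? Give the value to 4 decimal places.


g=Σ⁻¹μ = [1.5513  0.5870  3.7405  1.3853]
h=Σ⁻¹𝟙 = [10.8439  12.3076  24.3674  21.6258]
a=μᵀg=0.943695  b=𝟙ᵀg=7.264084  c=𝟙ᵀh=69.144666  D=ac−b²=12.484590
λ₁=(c·0.156−b)/D = (69.144666·0.156−7.264084)/12.484590 = 0.282147
λ₂=(a−b·0.156)/D = (0.943695−7.264084·0.156)/12.484590 = -0.015179
w* = 0.282147·g + -0.015179·h:
  w_0 = 0.282147·1.5513 + -0.015179·10.8439 = 0.2731  (GE)
  w_1 = 0.282147·0.5870 + -0.015179·12.3076 = -0.0212  (JPMorgan)
  w_2 = 0.282147·3.7405 + -0.015179·24.3674 = 0.6855  (Alcoa)
  w_3 = 0.282147·1.3853 + -0.015179·21.6258 = 0.0626  (Starbucks)
Σw_i=1.0000  μᵀw=0.1560
σ²=wᵀΣw=λ₁·μ_p+λ₂ = 0.282147·0.156 + -0.015179 = 0.028836 ≈ 0.0288

0.0288


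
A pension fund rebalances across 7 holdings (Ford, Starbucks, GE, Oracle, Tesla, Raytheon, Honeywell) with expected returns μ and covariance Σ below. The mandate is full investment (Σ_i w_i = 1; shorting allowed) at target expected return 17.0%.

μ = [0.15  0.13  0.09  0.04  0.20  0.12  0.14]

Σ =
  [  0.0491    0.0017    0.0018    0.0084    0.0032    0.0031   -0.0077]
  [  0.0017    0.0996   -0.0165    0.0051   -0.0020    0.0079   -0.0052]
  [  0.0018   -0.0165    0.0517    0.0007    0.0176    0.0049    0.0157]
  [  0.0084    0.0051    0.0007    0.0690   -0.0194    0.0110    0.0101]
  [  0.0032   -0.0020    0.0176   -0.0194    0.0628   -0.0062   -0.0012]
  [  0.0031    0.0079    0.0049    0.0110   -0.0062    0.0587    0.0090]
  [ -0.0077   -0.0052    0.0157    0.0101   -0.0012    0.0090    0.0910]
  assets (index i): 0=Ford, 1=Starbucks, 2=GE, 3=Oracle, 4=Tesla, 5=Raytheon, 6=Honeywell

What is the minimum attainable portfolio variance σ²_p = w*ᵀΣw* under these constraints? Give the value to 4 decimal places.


x=Σ⁻¹μ = [2.8276  1.2836  0.2342  0.5839  3.3954  1.7031  1.6222]
y=Σ⁻¹𝟙 = [16.7152  11.0126  12.5151  13.2904  17.3346  11.6675  8.4730]
a=μᵀx=1.746018  b=𝟙ᵀx=11.650130  c=𝟙ᵀy=91.008416  D=ac−b²=23.176789
λ₁=(c·0.170−b)/D = (91.008416·0.170−11.650130)/23.176789 = 0.164876
λ₂=(a−b·0.170)/D = (1.746018−11.650130·0.170)/23.176789 = -0.010118
w* = 0.164876·x + -0.010118·y:
  w_0 = 0.164876·2.8276 + -0.010118·16.7152 = 0.2971  (Ford)
  w_1 = 0.164876·1.2836 + -0.010118·11.0126 = 0.1002  (Starbucks)
  w_2 = 0.164876·0.2342 + -0.010118·12.5151 = -0.0880  (GE)
  w_3 = 0.164876·0.5839 + -0.010118·13.2904 = -0.0382  (Oracle)
  w_4 = 0.164876·3.3954 + -0.010118·17.3346 = 0.3844  (Tesla)
  w_5 = 0.164876·1.7031 + -0.010118·11.6675 = 0.1628  (Raytheon)
  w_6 = 0.164876·1.6222 + -0.010118·8.4730 = 0.1817  (Honeywell)
Σw_i=1.0000  μᵀw=0.1700
σ²=wᵀΣw=λ₁·μ_p+λ₂ = 0.164876·0.170 + -0.010118 = 0.017911 ≈ 0.0179

0.0179


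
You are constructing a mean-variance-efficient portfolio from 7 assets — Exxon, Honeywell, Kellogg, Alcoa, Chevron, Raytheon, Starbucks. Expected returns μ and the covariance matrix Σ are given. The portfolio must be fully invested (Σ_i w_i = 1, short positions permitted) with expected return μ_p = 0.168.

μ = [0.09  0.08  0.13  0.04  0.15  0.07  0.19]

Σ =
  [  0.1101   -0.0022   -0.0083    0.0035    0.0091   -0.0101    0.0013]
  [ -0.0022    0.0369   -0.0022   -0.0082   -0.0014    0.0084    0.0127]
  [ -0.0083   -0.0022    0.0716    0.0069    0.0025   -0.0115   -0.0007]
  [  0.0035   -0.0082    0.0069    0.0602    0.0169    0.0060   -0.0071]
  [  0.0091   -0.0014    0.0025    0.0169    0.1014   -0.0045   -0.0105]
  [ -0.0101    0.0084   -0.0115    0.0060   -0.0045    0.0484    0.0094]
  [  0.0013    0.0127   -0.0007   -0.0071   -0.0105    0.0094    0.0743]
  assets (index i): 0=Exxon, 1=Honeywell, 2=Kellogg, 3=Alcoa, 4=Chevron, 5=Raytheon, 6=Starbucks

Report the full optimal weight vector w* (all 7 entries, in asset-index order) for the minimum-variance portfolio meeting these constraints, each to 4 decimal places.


0.0762  -0.0345  0.2754  -0.1480  0.2795  0.1055  0.4458

u=Σ⁻¹μ = [0.9848  1.2717  2.1755  0.1912  1.6420  1.6129  2.3893]
v=Σ⁻¹𝟙 = [11.5387  24.4918  17.7700  13.9842  8.2461  20.2923  9.1725]
a=μᵀu=1.294011  b=𝟙ᵀu=10.267444  c=𝟙ᵀv=105.495565  D=ac−b²=31.092044
λ₁=(c·0.168−b)/D = (105.495565·0.168−10.267444)/31.092044 = 0.239798
λ₂=(a−b·0.168)/D = (1.294011−10.267444·0.168)/31.092044 = -0.013859
w* = 0.239798·u + -0.013859·v:
  w_0 = 0.239798·0.9848 + -0.013859·11.5387 = 0.0762  (Exxon)
  w_1 = 0.239798·1.2717 + -0.013859·24.4918 = -0.0345  (Honeywell)
  w_2 = 0.239798·2.1755 + -0.013859·17.7700 = 0.2754  (Kellogg)
  w_3 = 0.239798·0.1912 + -0.013859·13.9842 = -0.1480  (Alcoa)
  w_4 = 0.239798·1.6420 + -0.013859·8.2461 = 0.2795  (Chevron)
  w_5 = 0.239798·1.6129 + -0.013859·20.2923 = 0.1055  (Raytheon)
  w_6 = 0.239798·2.3893 + -0.013859·9.1725 = 0.4458  (Starbucks)
Σw_i=1.0000  μᵀw=0.1680
σ²=wᵀΣw=λ₁·μ_p+λ₂ = 0.239798·0.168 + -0.013859 = 0.026427 ≈ 0.0264


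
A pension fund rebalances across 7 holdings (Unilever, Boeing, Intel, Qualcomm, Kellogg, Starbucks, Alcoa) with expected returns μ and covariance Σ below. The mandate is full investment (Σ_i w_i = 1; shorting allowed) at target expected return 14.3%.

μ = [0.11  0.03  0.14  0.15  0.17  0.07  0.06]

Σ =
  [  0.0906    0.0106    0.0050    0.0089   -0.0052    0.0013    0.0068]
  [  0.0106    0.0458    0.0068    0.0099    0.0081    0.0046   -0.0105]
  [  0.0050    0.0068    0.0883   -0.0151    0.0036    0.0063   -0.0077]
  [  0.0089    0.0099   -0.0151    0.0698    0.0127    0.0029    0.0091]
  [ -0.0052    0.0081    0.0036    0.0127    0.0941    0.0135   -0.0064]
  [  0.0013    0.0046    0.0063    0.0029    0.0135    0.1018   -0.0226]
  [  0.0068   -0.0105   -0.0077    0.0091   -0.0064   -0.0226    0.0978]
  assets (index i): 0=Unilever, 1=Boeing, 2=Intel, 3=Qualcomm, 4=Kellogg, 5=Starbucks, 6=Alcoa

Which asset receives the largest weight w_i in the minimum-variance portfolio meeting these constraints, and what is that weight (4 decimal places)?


Qualcomm (0.3039)

x=Σ⁻¹μ = [0.9896  -0.4789  1.8904  2.1186  1.5223  0.4620  0.6514]
y=Σ⁻¹𝟙 = [6.5683  17.4780  11.5351  9.8801  7.2303  10.2068  14.4654]
a=μᵀx=1.007144  b=𝟙ᵀx=7.155320  c=𝟙ᵀy=77.363916  D=ac−b²=26.718002
λ₁=(c·0.143−b)/D = (77.363916·0.143−7.155320)/26.718002 = 0.146258
λ₂=(a−b·0.143)/D = (1.007144−7.155320·0.143)/26.718002 = -0.000601
w* = 0.146258·x + -0.000601·y:
  w_0 = 0.146258·0.9896 + -0.000601·6.5683 = 0.1408  (Unilever)
  w_1 = 0.146258·-0.4789 + -0.000601·17.4780 = -0.0806  (Boeing)
  w_2 = 0.146258·1.8904 + -0.000601·11.5351 = 0.2696  (Intel)
  w_3 = 0.146258·2.1186 + -0.000601·9.8801 = 0.3039  (Qualcomm)
  w_4 = 0.146258·1.5223 + -0.000601·7.2303 = 0.2183  (Kellogg)
  w_5 = 0.146258·0.4620 + -0.000601·10.2068 = 0.0614  (Starbucks)
  w_6 = 0.146258·0.6514 + -0.000601·14.4654 = 0.0866  (Alcoa)
Σw_i=1.0000  μᵀw=0.1430
σ²=wᵀΣw=λ₁·μ_p+λ₂ = 0.146258·0.143 + -0.000601 = 0.020314 ≈ 0.0203


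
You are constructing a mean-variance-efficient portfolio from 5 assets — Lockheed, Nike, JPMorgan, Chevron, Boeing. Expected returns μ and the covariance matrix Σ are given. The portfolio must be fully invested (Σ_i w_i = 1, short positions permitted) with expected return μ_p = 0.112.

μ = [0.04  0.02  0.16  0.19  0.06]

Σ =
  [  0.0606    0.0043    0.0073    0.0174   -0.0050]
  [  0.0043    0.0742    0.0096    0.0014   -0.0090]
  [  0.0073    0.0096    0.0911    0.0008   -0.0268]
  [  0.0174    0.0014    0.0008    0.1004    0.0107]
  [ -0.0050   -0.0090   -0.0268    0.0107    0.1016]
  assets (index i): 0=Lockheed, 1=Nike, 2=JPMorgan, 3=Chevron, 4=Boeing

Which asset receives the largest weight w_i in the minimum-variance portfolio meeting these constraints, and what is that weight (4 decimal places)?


JPMorgan (0.3073)

x=Σ⁻¹μ = [-0.0216  0.0913  2.0094  1.7787  0.9403]
y=Σ⁻¹𝟙 = [13.5915  12.6774  12.7322  5.7936  14.3827]
a=μᵀx=0.716836  b=𝟙ᵀx=4.798105  c=𝟙ᵀy=59.177415  D=ac−b²=19.398696
λ₁=(c·0.112−b)/D = (59.177415·0.112−4.798105)/19.398696 = 0.094324
λ₂=(a−b·0.112)/D = (0.716836−4.798105·0.112)/19.398696 = 0.009251
w* = 0.094324·x + 0.009251·y:
  w_0 = 0.094324·-0.0216 + 0.009251·13.5915 = 0.1237  (Lockheed)
  w_1 = 0.094324·0.0913 + 0.009251·12.6774 = 0.1259  (Nike)
  w_2 = 0.094324·2.0094 + 0.009251·12.7322 = 0.3073  (JPMorgan)
  w_3 = 0.094324·1.7787 + 0.009251·5.7936 = 0.2214  (Chevron)
  w_4 = 0.094324·0.9403 + 0.009251·14.3827 = 0.2217  (Boeing)
Σw_i=1.0000  μᵀw=0.1120
σ²=wᵀΣw=λ₁·μ_p+λ₂ = 0.094324·0.112 + 0.009251 = 0.019815 ≈ 0.0198


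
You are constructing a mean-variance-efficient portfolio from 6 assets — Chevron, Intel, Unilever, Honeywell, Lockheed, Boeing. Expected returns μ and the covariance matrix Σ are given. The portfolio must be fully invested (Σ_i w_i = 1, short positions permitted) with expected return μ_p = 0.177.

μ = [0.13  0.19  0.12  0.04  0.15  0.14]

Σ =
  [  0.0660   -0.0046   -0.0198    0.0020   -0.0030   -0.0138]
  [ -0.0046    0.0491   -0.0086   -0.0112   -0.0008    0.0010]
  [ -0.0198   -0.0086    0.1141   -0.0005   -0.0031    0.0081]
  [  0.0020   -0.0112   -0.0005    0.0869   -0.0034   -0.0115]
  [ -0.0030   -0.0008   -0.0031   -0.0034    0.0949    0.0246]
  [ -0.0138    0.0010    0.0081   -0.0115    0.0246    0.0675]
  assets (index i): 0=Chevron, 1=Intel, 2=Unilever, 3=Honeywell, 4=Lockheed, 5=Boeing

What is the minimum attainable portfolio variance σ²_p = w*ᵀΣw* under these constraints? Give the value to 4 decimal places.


0.0221

p=Σ⁻¹μ = [3.3503  4.7967  1.8760  1.3573  1.2573  2.2359]
q=Σ⁻¹𝟙 = [25.0301  28.9615  14.3205  17.4195  8.0453  17.8203]
a=μᵀp=2.127941  b=𝟙ᵀp=14.873471  c=𝟙ᵀq=111.597181  D=ac−b²=16.252082
λ₁=(c·0.177−b)/D = (111.597181·0.177−14.873471)/16.252082 = 0.300222
λ₂=(a−b·0.177)/D = (2.127941−14.873471·0.177)/16.252082 = -0.031052
w* = 0.300222·p + -0.031052·q:
  w_0 = 0.300222·3.3503 + -0.031052·25.0301 = 0.2286  (Chevron)
  w_1 = 0.300222·4.7967 + -0.031052·28.9615 = 0.5407  (Intel)
  w_2 = 0.300222·1.8760 + -0.031052·14.3205 = 0.1185  (Unilever)
  w_3 = 0.300222·1.3573 + -0.031052·17.4195 = -0.1334  (Honeywell)
  w_4 = 0.300222·1.2573 + -0.031052·8.0453 = 0.1276  (Lockheed)
  w_5 = 0.300222·2.2359 + -0.031052·17.8203 = 0.1179  (Boeing)
Σw_i=1.0000  μᵀw=0.1770
σ²=wᵀΣw=λ₁·μ_p+λ₂ = 0.300222·0.177 + -0.031052 = 0.022087 ≈ 0.0221


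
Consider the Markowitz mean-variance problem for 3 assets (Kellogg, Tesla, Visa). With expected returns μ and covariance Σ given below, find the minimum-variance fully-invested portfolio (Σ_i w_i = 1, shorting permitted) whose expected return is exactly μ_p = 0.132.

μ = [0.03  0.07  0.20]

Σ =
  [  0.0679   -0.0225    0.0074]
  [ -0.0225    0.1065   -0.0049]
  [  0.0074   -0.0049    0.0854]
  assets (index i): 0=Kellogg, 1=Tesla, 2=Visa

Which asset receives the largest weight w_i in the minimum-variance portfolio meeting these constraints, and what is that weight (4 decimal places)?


g=Σ⁻¹μ = [0.4724  0.8652  2.3506]
h=Σ⁻¹𝟙 = [18.0802  13.7123  10.9297]
a=μᵀg=0.544863  b=𝟙ᵀg=3.688209  c=𝟙ᵀh=42.722231  D=ac−b²=9.674877
λ₁=(c·0.132−b)/D = (42.722231·0.132−3.688209)/9.674877 = 0.201669
λ₂=(a−b·0.132)/D = (0.544863−3.688209·0.132)/9.674877 = 0.005997
w* = 0.201669·g + 0.005997·h:
  w_0 = 0.201669·0.4724 + 0.005997·18.0802 = 0.2037  (Kellogg)
  w_1 = 0.201669·0.8652 + 0.005997·13.7123 = 0.2567  (Tesla)
  w_2 = 0.201669·2.3506 + 0.005997·10.9297 = 0.5396  (Visa)
Σw_i=1.0000  μᵀw=0.1320
σ²=wᵀΣw=λ₁·μ_p+λ₂ = 0.201669·0.132 + 0.005997 = 0.032617 ≈ 0.0326

Visa (0.5396)


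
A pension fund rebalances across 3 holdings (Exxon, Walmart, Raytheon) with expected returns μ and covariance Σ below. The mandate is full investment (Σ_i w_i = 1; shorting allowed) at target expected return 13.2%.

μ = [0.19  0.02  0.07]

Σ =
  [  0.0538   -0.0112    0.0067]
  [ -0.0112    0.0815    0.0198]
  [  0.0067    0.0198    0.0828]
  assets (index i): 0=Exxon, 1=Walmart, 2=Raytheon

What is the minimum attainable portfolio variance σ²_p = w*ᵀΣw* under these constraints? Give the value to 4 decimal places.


0.0261

g=Σ⁻¹μ = [3.6164  0.6456  0.3984]
h=Σ⁻¹𝟙 = [20.4600  13.3238  7.2356]
a=μᵀg=0.727912  b=𝟙ᵀg=4.660366  c=𝟙ᵀh=41.019360  D=ac−b²=8.139473
λ₁=(c·0.132−b)/D = (41.019360·0.132−4.660366)/8.139473 = 0.092658
λ₂=(a−b·0.132)/D = (0.727912−4.660366·0.132)/8.139473 = 0.013851
w* = 0.092658·g + 0.013851·h:
  w_0 = 0.092658·3.6164 + 0.013851·20.4600 = 0.6185  (Exxon)
  w_1 = 0.092658·0.6456 + 0.013851·13.3238 = 0.2444  (Walmart)
  w_2 = 0.092658·0.3984 + 0.013851·7.2356 = 0.1371  (Raytheon)
Σw_i=1.0000  μᵀw=0.1320
σ²=wᵀΣw=λ₁·μ_p+λ₂ = 0.092658·0.132 + 0.013851 = 0.026082 ≈ 0.0261
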